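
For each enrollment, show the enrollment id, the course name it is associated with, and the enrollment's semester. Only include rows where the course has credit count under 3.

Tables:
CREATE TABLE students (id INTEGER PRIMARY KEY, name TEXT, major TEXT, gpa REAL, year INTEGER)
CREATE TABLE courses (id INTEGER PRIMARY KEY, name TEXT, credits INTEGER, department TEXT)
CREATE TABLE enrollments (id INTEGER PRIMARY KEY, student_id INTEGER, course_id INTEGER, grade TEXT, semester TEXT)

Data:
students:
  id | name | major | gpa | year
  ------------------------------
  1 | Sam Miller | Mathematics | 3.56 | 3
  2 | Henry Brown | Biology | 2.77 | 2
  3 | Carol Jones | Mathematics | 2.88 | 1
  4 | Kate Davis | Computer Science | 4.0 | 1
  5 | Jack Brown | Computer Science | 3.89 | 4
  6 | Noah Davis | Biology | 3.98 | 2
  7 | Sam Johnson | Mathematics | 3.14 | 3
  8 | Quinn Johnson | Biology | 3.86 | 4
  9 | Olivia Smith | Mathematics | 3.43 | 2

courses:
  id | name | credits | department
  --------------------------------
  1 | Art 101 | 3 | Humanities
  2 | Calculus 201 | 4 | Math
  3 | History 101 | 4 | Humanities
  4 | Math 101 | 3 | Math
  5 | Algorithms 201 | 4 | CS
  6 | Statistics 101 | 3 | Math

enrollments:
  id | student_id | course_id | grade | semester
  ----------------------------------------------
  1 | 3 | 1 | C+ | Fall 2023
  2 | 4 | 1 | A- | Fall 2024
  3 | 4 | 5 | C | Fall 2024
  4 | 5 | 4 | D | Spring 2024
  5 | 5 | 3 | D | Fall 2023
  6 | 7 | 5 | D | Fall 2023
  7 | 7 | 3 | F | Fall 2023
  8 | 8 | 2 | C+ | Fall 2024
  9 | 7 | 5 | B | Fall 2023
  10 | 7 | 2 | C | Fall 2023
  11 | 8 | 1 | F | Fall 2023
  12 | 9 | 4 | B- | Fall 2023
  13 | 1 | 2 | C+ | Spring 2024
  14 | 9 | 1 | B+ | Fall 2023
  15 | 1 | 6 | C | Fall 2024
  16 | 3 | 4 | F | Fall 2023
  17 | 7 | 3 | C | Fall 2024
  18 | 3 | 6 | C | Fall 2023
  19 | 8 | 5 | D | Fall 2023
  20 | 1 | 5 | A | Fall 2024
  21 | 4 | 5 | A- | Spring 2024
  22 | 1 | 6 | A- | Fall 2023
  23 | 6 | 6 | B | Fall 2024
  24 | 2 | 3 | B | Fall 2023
SELECT c.id, p.name AS course, c.semester FROM enrollments c JOIN courses p ON c.course_id = p.id WHERE p.credits < 3

Execution result:
(no rows)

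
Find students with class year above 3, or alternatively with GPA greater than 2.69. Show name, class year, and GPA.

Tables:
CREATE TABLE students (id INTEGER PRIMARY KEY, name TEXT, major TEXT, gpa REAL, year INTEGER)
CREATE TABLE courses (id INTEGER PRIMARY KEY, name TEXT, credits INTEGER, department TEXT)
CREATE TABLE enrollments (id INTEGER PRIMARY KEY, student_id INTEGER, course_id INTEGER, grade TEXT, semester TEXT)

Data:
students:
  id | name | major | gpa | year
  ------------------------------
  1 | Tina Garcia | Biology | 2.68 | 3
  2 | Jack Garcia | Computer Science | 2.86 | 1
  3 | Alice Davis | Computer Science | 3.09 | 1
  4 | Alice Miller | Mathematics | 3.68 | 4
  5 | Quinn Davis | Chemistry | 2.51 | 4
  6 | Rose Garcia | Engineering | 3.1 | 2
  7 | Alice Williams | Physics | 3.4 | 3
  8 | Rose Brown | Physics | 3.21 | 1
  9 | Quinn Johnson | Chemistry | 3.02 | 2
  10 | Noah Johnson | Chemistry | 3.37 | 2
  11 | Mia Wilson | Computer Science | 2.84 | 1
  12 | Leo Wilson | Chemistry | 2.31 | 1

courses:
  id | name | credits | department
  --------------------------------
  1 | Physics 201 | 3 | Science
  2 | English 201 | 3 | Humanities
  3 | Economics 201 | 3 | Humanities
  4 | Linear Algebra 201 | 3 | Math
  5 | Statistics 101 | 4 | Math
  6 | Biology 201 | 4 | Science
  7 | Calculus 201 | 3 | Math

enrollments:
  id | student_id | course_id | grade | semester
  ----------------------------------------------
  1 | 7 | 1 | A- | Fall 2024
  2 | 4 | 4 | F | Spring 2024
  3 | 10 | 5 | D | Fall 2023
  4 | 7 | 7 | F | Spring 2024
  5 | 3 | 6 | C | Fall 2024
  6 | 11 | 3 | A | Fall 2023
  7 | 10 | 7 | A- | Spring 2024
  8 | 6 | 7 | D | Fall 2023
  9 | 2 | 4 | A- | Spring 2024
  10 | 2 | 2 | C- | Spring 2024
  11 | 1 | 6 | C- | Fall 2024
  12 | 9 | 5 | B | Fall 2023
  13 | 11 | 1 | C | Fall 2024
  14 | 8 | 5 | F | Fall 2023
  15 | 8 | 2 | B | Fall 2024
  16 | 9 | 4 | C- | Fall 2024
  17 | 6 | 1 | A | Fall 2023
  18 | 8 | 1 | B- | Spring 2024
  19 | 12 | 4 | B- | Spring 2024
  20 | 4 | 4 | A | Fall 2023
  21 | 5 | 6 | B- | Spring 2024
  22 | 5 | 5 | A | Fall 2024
SELECT name, year, gpa FROM students WHERE year > 3 OR gpa > 2.69

Execution result:
name | year | gpa
Jack Garcia | 1 | 2.86
Alice Davis | 1 | 3.09
Alice Miller | 4 | 3.68
Quinn Davis | 4 | 2.51
Rose Garcia | 2 | 3.10
Alice Williams | 3 | 3.40
Rose Brown | 1 | 3.21
Quinn Johnson | 2 | 3.02
Noah Johnson | 2 | 3.37
Mia Wilson | 1 | 2.84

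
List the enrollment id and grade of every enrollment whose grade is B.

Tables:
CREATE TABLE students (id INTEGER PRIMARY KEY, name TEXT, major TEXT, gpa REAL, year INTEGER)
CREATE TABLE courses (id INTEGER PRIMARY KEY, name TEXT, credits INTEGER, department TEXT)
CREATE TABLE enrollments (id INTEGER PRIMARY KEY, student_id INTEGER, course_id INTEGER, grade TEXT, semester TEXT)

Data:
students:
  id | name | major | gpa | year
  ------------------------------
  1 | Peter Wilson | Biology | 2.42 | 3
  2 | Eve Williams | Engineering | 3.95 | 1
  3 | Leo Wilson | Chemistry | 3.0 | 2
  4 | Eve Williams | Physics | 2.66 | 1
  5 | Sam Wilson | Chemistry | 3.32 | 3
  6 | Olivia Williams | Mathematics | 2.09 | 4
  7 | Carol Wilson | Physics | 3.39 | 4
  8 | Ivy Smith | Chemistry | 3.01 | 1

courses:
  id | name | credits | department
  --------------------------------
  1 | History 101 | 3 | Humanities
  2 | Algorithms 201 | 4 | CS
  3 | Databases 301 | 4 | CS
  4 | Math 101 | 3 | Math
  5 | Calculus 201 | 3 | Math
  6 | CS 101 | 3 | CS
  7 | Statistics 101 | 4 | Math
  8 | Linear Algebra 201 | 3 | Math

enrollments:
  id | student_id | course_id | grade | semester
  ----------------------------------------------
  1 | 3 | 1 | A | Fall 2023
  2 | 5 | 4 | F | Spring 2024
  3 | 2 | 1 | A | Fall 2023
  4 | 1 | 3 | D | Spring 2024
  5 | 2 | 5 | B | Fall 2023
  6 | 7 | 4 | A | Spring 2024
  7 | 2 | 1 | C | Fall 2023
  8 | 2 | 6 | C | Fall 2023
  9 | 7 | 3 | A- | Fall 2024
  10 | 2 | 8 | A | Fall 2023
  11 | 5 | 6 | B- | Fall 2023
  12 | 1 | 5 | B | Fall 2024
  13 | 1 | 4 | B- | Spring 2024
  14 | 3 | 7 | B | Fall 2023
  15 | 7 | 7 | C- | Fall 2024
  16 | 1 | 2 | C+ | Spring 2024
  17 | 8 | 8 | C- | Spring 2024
SELECT id, grade FROM enrollments WHERE grade = 'B'

Execution result:
id | grade
5 | B
12 | B
14 | B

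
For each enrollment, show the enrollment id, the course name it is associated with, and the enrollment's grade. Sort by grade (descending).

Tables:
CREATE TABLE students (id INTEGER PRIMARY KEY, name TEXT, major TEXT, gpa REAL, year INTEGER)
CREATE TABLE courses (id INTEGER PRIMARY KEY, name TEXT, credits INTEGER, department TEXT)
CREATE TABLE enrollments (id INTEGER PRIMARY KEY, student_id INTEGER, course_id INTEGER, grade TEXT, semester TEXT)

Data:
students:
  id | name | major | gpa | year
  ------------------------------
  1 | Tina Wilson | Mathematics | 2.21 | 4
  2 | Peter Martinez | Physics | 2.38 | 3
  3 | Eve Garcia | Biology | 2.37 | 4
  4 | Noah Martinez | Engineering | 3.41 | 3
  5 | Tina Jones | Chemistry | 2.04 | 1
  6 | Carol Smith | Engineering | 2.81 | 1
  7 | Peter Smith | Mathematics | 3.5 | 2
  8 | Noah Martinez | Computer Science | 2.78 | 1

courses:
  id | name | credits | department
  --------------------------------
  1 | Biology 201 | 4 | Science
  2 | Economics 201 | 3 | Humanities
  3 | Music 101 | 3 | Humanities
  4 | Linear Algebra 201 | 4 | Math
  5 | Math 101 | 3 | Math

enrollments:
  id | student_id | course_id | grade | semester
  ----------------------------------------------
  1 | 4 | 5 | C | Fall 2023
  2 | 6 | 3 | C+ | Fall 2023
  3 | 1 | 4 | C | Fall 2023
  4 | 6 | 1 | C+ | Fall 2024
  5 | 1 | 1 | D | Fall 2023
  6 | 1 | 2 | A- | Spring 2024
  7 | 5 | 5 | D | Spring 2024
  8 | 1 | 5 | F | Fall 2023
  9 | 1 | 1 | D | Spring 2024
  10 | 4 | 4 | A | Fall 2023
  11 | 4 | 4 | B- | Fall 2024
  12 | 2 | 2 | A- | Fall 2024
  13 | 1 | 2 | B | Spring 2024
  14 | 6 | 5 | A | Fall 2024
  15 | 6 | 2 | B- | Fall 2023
SELECT c.id, p.name AS course, c.grade FROM enrollments c JOIN courses p ON c.course_id = p.id ORDER BY c.grade DESC

Execution result:
id | course | grade
8 | Math 101 | F
5 | Biology 201 | D
7 | Math 101 | D
9 | Biology 201 | D
2 | Music 101 | C+
4 | Biology 201 | C+
1 | Math 101 | C
3 | Linear Algebra 201 | C
11 | Linear Algebra 201 | B-
15 | Economics 201 | B-
13 | Economics 201 | B
6 | Economics 201 | A-
12 | Economics 201 | A-
10 | Linear Algebra 201 | A
14 | Math 101 | A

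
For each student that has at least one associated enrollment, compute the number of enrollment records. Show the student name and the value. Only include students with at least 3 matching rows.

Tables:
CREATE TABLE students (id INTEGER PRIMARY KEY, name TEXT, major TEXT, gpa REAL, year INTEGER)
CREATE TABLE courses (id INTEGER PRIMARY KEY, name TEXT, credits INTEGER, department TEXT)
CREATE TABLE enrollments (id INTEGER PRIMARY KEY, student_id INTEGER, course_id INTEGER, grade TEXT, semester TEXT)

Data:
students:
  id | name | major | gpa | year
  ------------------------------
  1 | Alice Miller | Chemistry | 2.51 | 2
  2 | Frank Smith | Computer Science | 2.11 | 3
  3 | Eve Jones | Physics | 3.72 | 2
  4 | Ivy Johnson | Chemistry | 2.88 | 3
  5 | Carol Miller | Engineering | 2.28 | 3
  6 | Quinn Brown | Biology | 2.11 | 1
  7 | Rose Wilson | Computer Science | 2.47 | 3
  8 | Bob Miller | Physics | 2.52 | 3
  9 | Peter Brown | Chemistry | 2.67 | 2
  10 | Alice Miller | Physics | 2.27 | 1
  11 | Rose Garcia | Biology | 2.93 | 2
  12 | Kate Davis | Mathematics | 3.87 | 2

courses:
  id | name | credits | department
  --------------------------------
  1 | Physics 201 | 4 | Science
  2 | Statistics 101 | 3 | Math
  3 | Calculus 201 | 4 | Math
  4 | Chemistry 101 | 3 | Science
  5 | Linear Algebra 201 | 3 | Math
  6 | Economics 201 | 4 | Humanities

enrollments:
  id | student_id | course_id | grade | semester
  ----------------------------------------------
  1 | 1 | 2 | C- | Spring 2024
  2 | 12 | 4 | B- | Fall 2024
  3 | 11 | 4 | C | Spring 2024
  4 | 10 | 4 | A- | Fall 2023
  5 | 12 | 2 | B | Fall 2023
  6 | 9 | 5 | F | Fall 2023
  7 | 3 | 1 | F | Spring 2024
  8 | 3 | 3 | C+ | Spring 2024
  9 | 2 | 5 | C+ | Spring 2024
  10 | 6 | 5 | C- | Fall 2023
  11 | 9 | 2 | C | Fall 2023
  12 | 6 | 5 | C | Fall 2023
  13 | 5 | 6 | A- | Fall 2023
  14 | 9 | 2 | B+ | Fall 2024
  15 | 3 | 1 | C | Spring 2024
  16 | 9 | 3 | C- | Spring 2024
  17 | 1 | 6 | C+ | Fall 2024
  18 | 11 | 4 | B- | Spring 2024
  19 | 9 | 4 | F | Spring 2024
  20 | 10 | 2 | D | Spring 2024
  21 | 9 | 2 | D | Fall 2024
SELECT p.name, COUNT(*) AS n FROM enrollments c JOIN students p ON c.student_id = p.id GROUP BY p.id, p.name HAVING COUNT(*) >= 3

Execution result:
name | n
Eve Jones | 3
Peter Brown | 6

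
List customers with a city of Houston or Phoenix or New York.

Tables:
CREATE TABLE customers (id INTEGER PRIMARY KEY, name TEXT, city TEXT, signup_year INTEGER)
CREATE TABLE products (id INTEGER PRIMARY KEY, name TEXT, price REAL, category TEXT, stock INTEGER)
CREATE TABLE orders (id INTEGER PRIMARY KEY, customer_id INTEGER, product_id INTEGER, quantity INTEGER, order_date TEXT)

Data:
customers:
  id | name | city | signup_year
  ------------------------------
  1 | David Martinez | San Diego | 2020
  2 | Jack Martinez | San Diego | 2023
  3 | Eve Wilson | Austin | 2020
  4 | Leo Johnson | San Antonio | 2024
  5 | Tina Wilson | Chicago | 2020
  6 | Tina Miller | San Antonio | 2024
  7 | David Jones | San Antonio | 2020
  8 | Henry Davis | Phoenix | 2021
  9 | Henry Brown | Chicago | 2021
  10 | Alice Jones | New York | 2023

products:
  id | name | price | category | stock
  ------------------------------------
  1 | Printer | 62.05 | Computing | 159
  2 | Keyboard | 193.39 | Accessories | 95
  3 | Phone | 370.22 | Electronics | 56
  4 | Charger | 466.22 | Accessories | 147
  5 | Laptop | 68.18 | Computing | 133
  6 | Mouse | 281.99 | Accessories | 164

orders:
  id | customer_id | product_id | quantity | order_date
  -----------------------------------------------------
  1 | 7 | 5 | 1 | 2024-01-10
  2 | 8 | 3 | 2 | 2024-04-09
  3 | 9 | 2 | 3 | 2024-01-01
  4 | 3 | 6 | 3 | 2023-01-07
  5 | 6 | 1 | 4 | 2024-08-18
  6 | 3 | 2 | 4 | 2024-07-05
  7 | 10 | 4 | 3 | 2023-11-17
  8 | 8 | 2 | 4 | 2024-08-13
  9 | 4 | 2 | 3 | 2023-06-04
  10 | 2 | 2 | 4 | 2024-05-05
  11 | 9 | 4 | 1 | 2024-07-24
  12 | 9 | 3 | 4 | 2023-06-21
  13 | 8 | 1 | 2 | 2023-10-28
SELECT name, city FROM customers WHERE city IN ('Houston', 'Phoenix', 'New York')

Execution result:
name | city
Henry Davis | Phoenix
Alice Jones | New York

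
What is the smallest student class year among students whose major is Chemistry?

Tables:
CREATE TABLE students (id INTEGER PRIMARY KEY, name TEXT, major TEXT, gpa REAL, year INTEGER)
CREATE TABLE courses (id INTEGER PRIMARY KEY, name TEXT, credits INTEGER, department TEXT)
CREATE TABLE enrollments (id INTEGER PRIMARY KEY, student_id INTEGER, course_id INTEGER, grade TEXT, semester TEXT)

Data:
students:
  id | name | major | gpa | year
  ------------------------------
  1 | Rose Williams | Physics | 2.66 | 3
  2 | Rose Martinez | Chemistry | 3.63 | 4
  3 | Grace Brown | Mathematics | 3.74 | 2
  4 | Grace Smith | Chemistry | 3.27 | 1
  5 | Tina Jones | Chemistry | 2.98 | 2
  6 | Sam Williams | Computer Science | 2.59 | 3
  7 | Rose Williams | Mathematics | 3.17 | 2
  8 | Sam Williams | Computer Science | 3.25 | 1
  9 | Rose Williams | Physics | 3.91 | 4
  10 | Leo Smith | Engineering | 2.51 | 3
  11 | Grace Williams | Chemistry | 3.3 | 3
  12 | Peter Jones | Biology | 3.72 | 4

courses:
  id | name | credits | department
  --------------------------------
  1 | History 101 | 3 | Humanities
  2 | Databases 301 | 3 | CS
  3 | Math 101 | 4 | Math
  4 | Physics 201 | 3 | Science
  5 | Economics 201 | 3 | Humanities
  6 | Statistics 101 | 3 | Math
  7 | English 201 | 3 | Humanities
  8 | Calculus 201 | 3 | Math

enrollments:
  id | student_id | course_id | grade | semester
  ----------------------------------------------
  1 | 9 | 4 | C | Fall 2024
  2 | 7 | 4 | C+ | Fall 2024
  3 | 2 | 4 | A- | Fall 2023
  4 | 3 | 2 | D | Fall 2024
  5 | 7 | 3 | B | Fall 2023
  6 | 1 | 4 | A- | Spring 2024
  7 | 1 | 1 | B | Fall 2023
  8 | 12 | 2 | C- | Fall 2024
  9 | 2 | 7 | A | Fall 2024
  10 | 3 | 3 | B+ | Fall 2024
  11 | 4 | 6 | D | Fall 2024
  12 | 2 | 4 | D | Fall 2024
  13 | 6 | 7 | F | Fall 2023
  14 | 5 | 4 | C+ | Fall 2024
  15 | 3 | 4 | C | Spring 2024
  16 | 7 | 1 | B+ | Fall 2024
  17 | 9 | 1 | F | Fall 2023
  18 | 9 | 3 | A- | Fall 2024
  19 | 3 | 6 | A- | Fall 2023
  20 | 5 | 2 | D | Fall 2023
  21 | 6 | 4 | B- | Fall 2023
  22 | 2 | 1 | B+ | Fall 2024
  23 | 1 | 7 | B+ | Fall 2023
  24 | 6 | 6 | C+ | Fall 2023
SELECT MIN(year) FROM students WHERE major = 'Chemistry'

Execution result:
1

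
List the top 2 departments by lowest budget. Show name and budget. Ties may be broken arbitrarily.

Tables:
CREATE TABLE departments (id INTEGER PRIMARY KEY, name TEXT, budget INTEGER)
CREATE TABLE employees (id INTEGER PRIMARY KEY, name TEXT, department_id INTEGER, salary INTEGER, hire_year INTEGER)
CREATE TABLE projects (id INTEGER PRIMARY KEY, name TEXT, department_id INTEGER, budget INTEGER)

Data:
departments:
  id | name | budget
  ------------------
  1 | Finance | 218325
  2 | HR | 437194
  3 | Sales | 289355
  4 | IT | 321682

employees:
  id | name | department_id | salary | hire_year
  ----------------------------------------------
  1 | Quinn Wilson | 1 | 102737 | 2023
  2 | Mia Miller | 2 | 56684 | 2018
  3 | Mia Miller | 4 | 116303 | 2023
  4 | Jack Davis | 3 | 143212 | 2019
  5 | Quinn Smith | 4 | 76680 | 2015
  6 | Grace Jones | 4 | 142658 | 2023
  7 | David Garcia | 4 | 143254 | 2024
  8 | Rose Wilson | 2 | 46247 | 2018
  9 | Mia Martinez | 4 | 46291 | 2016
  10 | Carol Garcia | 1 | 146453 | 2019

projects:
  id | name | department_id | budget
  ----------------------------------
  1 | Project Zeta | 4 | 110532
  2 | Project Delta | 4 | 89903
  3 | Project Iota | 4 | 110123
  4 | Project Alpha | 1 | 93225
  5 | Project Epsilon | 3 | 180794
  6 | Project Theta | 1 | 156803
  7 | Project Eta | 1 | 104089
SELECT name, budget FROM departments ORDER BY budget ASC LIMIT 2

Execution result:
name | budget
Finance | 218325
Sales | 289355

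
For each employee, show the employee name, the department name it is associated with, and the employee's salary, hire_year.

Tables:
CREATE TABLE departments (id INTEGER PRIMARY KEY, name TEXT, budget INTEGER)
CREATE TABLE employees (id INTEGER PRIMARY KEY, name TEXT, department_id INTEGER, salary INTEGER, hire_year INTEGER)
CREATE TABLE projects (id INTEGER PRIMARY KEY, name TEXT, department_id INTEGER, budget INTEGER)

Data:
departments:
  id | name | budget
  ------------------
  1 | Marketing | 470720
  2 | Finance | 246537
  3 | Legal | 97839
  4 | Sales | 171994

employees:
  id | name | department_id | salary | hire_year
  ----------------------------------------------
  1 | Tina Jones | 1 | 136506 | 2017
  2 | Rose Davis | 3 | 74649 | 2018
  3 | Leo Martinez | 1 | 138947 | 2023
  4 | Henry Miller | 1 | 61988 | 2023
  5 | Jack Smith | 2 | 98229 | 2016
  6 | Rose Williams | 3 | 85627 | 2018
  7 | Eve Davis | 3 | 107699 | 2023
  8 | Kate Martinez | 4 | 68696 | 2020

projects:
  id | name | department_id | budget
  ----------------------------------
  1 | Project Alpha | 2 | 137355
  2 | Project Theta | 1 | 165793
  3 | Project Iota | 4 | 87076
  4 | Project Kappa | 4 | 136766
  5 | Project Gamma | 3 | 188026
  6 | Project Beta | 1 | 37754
SELECT c.name, p.name AS department, c.salary, c.hire_year FROM employees c JOIN departments p ON c.department_id = p.id

Execution result:
name | department | salary | hire_year
Tina Jones | Marketing | 136506 | 2017
Rose Davis | Legal | 74649 | 2018
Leo Martinez | Marketing | 138947 | 2023
Henry Miller | Marketing | 61988 | 2023
Jack Smith | Finance | 98229 | 2016
Rose Williams | Legal | 85627 | 2018
Eve Davis | Legal | 107699 | 2023
Kate Martinez | Sales | 68696 | 2020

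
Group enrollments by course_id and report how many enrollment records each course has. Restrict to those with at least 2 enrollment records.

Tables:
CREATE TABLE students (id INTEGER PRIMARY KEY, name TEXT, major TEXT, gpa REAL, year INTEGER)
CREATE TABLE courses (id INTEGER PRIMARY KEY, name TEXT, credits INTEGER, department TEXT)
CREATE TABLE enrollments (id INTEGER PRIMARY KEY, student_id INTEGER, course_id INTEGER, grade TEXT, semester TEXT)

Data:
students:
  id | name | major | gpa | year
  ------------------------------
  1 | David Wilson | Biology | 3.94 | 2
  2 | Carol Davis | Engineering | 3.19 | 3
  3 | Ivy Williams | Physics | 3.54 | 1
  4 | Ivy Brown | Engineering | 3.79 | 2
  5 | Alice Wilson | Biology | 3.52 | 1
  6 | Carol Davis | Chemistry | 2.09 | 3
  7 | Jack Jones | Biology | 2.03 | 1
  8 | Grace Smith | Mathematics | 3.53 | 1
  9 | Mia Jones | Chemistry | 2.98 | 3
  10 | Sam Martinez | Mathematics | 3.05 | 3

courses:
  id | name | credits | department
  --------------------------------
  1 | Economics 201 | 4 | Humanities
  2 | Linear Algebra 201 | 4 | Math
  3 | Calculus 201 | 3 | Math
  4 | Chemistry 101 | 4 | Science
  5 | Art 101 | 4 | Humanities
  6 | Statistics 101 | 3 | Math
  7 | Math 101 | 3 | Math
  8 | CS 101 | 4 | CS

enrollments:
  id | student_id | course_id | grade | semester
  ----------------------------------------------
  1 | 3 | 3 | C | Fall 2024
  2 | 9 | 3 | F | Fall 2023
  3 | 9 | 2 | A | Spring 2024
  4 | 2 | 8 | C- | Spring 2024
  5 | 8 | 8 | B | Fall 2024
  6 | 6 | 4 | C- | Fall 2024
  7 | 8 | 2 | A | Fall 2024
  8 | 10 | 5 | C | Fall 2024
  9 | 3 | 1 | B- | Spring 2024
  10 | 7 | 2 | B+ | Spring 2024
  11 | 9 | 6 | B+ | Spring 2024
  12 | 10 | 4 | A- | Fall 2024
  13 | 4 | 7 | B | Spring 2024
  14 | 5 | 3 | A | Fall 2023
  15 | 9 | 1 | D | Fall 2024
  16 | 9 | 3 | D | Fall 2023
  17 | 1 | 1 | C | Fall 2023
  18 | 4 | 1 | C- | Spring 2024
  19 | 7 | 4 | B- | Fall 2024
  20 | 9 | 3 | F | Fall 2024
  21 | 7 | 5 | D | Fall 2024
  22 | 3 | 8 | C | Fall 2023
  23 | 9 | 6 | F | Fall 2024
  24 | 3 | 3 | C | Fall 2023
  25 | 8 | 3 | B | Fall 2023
SELECT course_id, COUNT(*) AS enrollment_count FROM enrollments GROUP BY course_id HAVING COUNT(*) >= 2

Execution result:
course_id | enrollment_count
1 | 4
2 | 3
3 | 7
4 | 3
5 | 2
6 | 2
8 | 3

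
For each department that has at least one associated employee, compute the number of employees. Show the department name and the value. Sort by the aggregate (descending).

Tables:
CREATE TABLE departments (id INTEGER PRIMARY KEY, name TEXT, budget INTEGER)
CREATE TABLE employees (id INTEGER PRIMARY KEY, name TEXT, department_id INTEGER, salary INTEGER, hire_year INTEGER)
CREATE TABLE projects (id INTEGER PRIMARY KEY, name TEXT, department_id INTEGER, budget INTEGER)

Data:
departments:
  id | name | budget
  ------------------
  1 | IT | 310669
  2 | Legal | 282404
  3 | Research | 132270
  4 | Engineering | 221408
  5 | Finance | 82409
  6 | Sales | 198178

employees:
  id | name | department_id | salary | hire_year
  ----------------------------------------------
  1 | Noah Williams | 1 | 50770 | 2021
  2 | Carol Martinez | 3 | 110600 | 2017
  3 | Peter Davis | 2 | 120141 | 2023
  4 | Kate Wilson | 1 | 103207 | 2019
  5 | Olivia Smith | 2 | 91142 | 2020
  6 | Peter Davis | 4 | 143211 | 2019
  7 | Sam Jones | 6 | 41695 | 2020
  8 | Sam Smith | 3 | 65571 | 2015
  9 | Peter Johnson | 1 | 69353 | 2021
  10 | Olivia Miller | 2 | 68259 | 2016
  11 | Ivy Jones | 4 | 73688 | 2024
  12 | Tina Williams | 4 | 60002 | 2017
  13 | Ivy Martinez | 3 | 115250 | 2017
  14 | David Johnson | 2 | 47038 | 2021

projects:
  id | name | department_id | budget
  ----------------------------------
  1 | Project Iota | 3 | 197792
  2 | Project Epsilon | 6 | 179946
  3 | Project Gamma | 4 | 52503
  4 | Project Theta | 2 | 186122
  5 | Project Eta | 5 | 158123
SELECT p.name, COUNT(*) AS n FROM employees c JOIN departments p ON c.department_id = p.id GROUP BY p.id, p.name ORDER BY n DESC

Execution result:
name | n
Legal | 4
IT | 3
Research | 3
Engineering | 3
Sales | 1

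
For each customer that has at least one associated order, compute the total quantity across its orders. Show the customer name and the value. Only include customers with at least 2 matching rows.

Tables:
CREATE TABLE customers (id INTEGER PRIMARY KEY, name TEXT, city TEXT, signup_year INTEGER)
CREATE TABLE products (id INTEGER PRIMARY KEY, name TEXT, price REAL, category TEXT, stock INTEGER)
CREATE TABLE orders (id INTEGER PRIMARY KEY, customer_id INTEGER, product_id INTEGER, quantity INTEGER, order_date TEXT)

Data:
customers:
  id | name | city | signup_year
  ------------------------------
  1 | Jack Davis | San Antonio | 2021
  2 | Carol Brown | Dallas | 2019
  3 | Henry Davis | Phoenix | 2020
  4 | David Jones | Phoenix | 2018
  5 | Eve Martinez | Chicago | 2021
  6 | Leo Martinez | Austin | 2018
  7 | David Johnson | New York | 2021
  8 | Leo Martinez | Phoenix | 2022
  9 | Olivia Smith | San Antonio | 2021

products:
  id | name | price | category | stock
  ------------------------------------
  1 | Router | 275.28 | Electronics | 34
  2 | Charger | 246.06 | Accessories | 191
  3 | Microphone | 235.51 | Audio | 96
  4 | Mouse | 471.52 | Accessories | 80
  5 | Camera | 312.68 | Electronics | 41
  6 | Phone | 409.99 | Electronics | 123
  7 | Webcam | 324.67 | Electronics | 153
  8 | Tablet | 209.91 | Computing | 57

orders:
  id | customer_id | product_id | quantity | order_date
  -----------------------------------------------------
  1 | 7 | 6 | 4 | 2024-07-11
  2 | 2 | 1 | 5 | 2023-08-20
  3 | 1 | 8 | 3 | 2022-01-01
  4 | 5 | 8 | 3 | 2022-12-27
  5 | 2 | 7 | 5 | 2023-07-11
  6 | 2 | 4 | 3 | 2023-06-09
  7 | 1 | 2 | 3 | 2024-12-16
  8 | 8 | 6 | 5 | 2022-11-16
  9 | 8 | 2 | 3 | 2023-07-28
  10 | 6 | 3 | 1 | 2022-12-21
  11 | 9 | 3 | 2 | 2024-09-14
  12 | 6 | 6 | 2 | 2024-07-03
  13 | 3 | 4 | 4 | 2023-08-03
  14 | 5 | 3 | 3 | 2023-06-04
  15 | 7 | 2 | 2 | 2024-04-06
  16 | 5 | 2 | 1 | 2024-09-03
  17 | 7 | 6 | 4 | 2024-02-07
SELECT p.name, SUM(c.quantity) AS sum_quantity FROM orders c JOIN customers p ON c.customer_id = p.id GROUP BY p.id, p.name HAVING COUNT(*) >= 2

Execution result:
name | sum_quantity
Jack Davis | 6
Carol Brown | 13
Eve Martinez | 7
Leo Martinez | 3
David Johnson | 10
Leo Martinez | 8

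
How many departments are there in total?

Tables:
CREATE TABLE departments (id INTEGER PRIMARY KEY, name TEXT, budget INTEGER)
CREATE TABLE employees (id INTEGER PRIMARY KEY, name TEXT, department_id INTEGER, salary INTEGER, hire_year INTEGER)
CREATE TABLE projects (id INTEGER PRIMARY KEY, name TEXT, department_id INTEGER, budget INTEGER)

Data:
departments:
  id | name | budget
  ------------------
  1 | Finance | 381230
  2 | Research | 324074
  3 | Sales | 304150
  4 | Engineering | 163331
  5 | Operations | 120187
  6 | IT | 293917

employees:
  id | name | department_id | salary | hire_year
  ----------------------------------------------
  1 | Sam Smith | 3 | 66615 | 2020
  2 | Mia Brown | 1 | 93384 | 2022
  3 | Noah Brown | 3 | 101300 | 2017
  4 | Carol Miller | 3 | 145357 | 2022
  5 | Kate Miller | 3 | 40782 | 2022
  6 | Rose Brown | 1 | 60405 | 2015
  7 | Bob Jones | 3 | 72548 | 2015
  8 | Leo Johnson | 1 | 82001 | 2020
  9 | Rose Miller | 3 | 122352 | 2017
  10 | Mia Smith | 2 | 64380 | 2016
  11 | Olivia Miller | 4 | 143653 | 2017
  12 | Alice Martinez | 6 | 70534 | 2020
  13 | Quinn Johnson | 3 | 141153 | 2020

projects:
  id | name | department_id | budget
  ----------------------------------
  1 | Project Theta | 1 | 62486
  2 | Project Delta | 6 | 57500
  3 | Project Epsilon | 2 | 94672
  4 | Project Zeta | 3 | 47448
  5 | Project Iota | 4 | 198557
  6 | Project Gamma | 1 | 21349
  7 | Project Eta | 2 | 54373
SELECT COUNT(*) FROM departments

Execution result:
6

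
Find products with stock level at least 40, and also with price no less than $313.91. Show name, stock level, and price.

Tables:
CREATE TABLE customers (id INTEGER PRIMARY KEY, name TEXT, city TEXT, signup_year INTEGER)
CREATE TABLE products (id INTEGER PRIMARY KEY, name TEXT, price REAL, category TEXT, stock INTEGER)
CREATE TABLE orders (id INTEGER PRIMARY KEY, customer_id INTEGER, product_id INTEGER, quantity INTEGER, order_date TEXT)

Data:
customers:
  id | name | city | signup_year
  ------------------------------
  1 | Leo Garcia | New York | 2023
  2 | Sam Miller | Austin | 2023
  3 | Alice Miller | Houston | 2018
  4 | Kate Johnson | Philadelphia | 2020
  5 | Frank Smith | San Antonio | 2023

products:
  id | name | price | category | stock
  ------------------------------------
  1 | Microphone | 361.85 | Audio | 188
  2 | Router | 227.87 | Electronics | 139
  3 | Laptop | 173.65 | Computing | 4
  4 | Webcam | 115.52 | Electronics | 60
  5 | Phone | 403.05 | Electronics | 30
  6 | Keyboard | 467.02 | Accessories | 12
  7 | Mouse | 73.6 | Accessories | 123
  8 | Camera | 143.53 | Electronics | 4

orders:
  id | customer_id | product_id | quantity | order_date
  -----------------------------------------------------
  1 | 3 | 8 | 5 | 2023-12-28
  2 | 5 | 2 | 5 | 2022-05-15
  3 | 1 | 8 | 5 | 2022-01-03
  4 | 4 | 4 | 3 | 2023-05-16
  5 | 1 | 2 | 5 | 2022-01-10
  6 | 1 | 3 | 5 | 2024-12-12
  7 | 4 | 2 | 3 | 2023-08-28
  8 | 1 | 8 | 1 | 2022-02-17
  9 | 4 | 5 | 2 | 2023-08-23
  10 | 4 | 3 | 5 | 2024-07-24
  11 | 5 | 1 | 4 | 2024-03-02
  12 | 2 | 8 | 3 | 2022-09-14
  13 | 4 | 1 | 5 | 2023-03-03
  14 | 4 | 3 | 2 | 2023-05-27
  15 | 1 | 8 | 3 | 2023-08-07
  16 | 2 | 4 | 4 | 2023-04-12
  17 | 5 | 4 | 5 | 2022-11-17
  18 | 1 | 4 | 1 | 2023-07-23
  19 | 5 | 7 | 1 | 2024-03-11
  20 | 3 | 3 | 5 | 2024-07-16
SELECT name, stock, price FROM products WHERE stock >= 40 AND price >= 313.91

Execution result:
name | stock | price
Microphone | 188 | 361.85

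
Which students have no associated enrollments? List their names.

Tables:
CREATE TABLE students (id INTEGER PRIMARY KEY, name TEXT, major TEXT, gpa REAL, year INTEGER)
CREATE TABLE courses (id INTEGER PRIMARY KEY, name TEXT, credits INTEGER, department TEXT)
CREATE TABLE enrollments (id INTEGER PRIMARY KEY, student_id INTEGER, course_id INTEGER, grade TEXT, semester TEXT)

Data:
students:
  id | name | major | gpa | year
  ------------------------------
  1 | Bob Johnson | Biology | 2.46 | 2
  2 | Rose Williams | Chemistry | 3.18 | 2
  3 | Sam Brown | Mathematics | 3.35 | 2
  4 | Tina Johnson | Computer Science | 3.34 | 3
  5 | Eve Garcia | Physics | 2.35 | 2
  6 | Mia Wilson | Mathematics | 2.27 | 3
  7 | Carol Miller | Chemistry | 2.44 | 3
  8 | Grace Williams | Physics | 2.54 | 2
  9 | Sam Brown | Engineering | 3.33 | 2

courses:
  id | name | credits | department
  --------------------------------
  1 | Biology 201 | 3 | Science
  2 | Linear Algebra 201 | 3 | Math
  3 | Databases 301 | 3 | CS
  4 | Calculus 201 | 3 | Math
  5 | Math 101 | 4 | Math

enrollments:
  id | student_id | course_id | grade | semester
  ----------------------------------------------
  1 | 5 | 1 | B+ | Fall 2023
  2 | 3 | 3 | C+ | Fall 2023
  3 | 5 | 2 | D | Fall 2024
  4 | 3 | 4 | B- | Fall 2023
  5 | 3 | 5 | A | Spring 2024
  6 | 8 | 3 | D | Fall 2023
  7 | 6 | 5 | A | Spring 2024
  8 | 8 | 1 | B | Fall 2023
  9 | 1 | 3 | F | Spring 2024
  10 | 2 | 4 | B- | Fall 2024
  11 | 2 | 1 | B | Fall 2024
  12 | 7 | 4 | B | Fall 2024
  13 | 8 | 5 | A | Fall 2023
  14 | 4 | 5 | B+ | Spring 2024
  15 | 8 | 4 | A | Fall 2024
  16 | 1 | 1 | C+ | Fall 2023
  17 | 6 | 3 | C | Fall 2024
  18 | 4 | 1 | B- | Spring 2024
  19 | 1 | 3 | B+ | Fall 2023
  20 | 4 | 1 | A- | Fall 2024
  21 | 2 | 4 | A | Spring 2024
SELECT p.name FROM students p LEFT JOIN enrollments c ON c.student_id = p.id WHERE c.id IS NULL

Execution result:
Sam Brown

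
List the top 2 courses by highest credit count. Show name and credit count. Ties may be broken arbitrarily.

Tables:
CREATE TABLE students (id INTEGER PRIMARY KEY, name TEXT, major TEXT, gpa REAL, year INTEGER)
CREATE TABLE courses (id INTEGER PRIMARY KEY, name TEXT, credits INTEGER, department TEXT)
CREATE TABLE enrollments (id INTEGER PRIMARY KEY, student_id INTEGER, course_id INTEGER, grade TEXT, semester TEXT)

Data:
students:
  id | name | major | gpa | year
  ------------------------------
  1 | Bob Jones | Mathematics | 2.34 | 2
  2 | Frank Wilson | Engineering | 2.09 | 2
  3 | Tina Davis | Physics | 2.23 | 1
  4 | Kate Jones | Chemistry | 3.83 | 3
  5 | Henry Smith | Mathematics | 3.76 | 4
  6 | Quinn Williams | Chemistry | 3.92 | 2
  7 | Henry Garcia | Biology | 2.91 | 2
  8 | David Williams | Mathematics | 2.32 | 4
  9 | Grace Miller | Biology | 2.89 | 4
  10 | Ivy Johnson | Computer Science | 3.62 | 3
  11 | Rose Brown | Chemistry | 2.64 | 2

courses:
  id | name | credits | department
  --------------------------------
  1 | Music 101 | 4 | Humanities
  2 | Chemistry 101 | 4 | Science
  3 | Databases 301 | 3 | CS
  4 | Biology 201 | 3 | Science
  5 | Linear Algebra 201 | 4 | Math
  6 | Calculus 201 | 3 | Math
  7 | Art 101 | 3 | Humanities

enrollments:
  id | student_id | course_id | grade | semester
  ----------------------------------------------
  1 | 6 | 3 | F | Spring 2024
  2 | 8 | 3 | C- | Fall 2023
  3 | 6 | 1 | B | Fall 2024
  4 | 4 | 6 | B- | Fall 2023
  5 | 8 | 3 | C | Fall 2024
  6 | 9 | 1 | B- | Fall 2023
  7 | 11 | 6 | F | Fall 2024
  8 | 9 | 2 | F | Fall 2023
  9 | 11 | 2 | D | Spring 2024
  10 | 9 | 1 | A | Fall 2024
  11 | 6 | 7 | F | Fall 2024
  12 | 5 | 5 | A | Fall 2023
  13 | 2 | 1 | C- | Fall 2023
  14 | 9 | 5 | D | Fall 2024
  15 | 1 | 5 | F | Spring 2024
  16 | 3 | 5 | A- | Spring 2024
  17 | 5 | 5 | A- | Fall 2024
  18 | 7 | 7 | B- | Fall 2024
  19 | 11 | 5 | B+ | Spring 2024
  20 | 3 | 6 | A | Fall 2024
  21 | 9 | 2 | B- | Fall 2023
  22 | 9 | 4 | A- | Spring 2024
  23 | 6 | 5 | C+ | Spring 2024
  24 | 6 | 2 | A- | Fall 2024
SELECT name, credits FROM courses ORDER BY credits DESC LIMIT 2

Execution result:
name | credits
Music 101 | 4
Chemistry 101 | 4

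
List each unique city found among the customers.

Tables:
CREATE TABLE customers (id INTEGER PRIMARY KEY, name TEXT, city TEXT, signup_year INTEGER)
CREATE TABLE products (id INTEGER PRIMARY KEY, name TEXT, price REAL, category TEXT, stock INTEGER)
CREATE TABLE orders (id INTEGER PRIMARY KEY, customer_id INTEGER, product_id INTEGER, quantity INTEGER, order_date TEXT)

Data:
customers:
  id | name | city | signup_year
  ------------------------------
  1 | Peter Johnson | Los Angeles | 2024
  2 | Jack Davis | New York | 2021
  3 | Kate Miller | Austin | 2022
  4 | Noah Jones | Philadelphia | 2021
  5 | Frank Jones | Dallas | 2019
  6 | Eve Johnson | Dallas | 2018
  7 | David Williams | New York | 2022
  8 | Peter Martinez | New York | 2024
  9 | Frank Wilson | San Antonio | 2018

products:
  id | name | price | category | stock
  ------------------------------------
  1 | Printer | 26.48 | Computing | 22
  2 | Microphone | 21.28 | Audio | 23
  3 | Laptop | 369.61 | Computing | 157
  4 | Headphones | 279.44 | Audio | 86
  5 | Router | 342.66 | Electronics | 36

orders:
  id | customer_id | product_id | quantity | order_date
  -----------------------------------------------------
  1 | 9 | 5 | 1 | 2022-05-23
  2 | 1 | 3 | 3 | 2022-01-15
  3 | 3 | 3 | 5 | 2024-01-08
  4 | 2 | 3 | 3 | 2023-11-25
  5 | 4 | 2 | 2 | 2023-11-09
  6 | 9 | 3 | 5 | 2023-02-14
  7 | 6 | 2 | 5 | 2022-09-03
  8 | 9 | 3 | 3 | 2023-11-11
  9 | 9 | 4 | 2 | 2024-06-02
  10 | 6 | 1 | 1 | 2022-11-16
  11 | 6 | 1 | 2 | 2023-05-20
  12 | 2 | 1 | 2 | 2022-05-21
SELECT DISTINCT city FROM customers

Execution result:
city
Los Angeles
New York
Austin
Philadelphia
Dallas
San Antonio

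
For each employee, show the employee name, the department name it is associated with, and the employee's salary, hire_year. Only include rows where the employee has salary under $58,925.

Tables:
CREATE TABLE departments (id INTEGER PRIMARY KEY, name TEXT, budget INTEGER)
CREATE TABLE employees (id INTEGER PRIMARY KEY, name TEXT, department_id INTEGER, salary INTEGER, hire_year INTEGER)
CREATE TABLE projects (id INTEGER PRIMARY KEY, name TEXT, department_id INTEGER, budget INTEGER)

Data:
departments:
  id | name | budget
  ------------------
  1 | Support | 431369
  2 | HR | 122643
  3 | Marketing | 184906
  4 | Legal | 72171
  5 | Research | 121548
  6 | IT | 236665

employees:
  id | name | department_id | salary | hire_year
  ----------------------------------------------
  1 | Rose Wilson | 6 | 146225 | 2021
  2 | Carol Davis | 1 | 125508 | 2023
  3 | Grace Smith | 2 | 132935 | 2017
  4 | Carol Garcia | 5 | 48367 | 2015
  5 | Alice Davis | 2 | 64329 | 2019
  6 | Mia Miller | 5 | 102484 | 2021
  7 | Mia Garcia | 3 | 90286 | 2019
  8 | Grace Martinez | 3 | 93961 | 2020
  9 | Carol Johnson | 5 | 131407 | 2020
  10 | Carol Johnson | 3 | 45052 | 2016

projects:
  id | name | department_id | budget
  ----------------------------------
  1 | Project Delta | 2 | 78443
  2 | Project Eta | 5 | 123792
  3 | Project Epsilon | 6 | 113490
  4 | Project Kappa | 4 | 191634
SELECT c.name, p.name AS department, c.salary, c.hire_year FROM employees c JOIN departments p ON c.department_id = p.id WHERE c.salary < 58925

Execution result:
name | department | salary | hire_year
Carol Garcia | Research | 48367 | 2015
Carol Johnson | Marketing | 45052 | 2016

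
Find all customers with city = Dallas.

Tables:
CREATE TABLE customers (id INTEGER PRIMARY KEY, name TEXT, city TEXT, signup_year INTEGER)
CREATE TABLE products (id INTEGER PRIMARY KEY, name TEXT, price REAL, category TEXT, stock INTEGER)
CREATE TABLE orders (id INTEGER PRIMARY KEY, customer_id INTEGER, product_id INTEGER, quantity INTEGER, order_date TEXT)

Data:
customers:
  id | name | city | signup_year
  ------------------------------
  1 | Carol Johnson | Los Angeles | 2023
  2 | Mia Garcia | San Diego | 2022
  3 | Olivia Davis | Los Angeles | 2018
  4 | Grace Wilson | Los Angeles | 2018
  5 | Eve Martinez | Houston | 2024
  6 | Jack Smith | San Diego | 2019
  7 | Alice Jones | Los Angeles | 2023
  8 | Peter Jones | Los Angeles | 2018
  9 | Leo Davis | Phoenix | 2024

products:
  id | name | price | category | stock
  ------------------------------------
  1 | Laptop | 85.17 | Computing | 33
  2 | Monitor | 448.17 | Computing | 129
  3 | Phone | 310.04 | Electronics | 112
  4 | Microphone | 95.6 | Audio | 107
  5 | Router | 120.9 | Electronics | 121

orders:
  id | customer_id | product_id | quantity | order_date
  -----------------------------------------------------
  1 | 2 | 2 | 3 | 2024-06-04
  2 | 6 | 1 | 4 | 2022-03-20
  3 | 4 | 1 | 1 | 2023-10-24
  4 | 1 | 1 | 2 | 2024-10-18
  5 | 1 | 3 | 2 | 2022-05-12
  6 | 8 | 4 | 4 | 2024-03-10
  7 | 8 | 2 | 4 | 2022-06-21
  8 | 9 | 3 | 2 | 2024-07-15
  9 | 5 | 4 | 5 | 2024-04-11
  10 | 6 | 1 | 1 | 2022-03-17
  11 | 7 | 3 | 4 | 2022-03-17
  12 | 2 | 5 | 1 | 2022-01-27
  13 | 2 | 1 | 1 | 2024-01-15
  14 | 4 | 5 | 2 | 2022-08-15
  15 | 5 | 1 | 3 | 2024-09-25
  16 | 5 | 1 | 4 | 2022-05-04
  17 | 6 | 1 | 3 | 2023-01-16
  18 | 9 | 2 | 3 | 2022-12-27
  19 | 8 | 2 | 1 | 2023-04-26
SELECT name, city FROM customers WHERE city = 'Dallas'

Execution result:
(no rows)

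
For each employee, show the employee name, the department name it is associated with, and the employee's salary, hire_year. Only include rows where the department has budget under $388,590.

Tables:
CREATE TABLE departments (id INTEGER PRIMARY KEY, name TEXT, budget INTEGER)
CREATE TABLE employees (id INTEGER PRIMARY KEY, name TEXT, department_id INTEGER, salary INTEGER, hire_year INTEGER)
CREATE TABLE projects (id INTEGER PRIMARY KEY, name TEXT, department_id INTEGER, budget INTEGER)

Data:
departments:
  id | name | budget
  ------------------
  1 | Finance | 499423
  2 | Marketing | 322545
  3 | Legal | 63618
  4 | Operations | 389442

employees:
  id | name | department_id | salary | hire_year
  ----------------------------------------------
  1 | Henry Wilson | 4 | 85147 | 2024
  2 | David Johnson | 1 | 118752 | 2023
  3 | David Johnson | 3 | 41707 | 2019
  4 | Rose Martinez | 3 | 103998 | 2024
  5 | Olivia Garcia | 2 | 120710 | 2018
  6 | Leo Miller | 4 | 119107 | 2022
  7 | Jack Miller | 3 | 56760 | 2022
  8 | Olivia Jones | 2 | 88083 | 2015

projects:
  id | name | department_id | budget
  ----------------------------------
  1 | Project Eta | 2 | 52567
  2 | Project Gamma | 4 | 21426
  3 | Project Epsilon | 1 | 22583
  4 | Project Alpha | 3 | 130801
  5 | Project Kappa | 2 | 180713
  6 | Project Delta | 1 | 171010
SELECT c.name, p.name AS department, c.salary, c.hire_year FROM employees c JOIN departments p ON c.department_id = p.id WHERE p.budget < 388590

Execution result:
name | department | salary | hire_year
David Johnson | Legal | 41707 | 2019
Rose Martinez | Legal | 103998 | 2024
Olivia Garcia | Marketing | 120710 | 2018
Jack Miller | Legal | 56760 | 2022
Olivia Jones | Marketing | 88083 | 2015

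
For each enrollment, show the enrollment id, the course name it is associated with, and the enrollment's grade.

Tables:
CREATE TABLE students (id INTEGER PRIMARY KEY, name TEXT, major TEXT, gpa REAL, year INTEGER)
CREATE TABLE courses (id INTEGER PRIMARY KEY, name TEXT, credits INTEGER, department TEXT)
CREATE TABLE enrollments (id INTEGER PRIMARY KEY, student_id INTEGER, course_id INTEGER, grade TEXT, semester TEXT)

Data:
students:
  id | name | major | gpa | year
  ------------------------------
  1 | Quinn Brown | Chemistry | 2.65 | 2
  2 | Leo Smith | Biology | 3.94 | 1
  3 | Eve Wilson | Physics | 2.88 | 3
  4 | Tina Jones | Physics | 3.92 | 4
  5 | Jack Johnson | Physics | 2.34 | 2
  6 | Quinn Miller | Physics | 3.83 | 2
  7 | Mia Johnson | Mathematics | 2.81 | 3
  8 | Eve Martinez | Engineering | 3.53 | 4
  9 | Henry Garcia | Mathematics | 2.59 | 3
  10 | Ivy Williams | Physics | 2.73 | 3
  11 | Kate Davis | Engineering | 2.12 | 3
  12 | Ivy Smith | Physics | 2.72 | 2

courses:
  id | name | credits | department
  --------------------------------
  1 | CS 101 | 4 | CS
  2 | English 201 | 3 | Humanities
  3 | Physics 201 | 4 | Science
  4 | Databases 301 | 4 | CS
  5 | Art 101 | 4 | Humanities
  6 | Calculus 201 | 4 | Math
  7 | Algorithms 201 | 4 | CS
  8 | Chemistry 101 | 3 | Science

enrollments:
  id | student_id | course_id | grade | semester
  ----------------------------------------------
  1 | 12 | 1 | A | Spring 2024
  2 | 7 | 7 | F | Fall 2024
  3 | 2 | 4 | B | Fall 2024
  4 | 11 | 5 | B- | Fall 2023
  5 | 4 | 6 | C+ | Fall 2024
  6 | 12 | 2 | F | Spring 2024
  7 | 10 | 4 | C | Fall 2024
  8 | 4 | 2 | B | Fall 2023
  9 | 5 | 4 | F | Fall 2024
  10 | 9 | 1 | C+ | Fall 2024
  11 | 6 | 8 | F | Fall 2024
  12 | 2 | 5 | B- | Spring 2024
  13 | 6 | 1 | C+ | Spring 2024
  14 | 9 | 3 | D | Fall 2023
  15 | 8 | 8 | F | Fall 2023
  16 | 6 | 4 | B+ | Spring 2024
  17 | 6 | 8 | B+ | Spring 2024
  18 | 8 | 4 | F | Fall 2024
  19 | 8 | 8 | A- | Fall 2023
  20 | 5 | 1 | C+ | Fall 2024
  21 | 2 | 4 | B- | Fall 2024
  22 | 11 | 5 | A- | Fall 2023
SELECT c.id, p.name AS course, c.grade FROM enrollments c JOIN courses p ON c.course_id = p.id

Execution result:
id | course | grade
1 | CS 101 | A
2 | Algorithms 201 | F
3 | Databases 301 | B
4 | Art 101 | B-
5 | Calculus 201 | C+
6 | English 201 | F
7 | Databases 301 | C
8 | English 201 | B
9 | Databases 301 | F
10 | CS 101 | C+
11 | Chemistry 101 | F
12 | Art 101 | B-
13 | CS 101 | C+
14 | Physics 201 | D
15 | Chemistry 101 | F
16 | Databases 301 | B+
17 | Chemistry 101 | B+
18 | Databases 301 | F
19 | Chemistry 101 | A-
20 | CS 101 | C+
21 | Databases 301 | B-
22 | Art 101 | A-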